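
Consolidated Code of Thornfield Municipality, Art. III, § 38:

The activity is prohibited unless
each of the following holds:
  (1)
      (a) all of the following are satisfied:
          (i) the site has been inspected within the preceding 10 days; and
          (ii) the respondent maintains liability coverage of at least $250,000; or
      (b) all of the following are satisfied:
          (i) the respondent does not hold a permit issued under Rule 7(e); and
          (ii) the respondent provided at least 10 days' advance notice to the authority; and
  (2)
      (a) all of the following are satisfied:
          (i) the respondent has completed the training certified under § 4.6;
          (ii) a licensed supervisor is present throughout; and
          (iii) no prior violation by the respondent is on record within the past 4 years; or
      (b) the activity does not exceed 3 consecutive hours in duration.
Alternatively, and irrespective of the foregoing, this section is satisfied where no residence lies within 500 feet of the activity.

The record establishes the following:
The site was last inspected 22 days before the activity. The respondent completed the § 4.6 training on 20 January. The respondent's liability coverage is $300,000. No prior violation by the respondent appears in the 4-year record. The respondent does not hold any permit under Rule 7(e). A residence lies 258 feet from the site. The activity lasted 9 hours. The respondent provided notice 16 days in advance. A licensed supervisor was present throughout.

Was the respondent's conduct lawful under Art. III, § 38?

(i) site inspected — not met.
(ii) coverage ≥ $250,000 — holds.
(a) = F AND T = false.
(i) not (holds permit) — satisfied.
(ii) ≥10 days' notice — met.
(b) = T AND T = true.
(1) = F OR T = true.
(i) training certified — met.
(ii) supervisor present — satisfied.
(iii) no prior violation — met.
(a): T AND T AND T → true.
(b) ≤ 3 hrs duration — not satisfied.
(2) = T OR F = true.
So Overall is satisfied (T AND T).
Exception (no residence in 500 ft) — not satisfied.
Result: main true OR exception false → true.

Yes — lawful.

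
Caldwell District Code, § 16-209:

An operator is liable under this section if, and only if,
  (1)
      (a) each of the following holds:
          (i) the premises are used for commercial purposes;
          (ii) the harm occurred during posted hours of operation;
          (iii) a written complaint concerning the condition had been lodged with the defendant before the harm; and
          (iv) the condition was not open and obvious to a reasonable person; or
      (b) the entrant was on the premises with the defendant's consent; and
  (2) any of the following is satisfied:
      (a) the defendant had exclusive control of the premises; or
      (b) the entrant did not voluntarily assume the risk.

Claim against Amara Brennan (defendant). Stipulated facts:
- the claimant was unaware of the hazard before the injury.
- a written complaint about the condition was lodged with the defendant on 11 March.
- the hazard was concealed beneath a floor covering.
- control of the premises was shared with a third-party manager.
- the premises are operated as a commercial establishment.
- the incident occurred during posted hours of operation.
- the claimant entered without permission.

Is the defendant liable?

Yes — liable.

(i) commercial use — holds.
(ii) during posted hours — met.
(iii) complaint lodged — satisfied.
(iv) not open/obvious — holds.
(a): T AND T AND T AND T → true.
(b) consent to enter — not satisfied.
So (1) is satisfied (T OR F).
(a) exclusive control — not satisfied.
(b) no assumed risk — holds.
(2): F OR T → true.
Overall = T AND T = true.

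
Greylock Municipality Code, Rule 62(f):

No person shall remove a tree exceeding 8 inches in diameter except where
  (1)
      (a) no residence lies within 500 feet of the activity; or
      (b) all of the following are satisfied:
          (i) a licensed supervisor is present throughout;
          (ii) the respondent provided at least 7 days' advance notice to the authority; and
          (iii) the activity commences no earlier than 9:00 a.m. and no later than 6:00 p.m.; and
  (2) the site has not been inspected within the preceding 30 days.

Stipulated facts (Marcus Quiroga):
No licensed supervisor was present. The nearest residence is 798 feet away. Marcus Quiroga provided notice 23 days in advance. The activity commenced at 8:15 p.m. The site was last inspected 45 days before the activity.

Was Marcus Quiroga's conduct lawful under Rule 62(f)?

Yes — lawful.

(a) no residence in 500 ft — holds.
(i) supervisor present — not satisfied.
(ii) ≥7 days' notice — satisfied.
(iii) start within hours — fails.
So (b) is not satisfied (F AND T AND F).
(1) = T OR F = true.
(2) not (site inspected) — satisfied.
Overall: T AND T → true.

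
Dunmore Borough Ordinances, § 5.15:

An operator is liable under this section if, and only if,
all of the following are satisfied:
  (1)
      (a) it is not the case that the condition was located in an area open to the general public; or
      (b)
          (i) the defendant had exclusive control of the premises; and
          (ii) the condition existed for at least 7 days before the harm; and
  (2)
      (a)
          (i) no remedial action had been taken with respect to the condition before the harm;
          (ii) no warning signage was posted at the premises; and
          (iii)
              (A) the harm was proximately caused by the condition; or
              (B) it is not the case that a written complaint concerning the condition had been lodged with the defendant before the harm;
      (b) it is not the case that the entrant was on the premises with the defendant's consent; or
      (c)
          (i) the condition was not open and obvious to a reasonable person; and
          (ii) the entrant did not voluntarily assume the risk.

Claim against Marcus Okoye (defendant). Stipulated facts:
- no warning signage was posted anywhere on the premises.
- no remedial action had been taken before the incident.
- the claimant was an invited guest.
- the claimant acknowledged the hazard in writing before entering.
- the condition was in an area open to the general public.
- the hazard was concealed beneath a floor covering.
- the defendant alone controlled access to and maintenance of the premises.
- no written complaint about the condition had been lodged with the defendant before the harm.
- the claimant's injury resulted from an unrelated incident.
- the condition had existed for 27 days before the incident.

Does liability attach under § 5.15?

(a) not (public area) — not satisfied.
(i) exclusive control — satisfied.
(ii) condition ≥7 days old — satisfied.
(b): T AND T → true.
(1) = F OR T = true.
(i) no remedial action — holds.
(ii) no signage posted — satisfied.
(A) proximate cause — fails.
(B) not (complaint lodged) — met.
So (iii) is satisfied (F OR T).
(a) = T AND T AND T = true.
(b) not (consent to enter) — fails.
(i) not open/obvious — satisfied.
(ii) no assumed risk — fails.
So (c) is not satisfied (T AND F).
So (2) is satisfied (T OR F OR F).
So Overall is satisfied (T AND T).

Yes — liable.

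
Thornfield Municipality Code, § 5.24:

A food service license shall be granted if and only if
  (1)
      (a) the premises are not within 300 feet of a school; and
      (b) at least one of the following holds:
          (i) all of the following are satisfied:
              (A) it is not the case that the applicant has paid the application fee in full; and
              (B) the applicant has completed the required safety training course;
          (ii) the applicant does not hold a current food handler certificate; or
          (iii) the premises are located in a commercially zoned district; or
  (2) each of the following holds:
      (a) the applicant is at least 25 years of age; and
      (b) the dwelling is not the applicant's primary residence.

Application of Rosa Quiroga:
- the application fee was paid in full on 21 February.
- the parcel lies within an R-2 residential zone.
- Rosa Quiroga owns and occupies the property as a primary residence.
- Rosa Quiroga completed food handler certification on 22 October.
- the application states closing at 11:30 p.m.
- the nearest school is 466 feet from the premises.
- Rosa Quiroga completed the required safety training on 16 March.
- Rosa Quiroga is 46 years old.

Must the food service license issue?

No — denied.

(a) ≥300 ft from school — satisfied.
(A) not (fee paid) — not met.
(B) safety training — met.
(i) = F AND T = false.
(ii) not (food handler cert.) — fails.
(iii) commercially zoned — not met.
(b): F OR F OR F → false.
So (1) is not satisfied (T AND F).
(a) age ≥ 25 — satisfied.
(b) not (primary residence) — not met.
(2): T AND F → false.
Overall = F OR F = false.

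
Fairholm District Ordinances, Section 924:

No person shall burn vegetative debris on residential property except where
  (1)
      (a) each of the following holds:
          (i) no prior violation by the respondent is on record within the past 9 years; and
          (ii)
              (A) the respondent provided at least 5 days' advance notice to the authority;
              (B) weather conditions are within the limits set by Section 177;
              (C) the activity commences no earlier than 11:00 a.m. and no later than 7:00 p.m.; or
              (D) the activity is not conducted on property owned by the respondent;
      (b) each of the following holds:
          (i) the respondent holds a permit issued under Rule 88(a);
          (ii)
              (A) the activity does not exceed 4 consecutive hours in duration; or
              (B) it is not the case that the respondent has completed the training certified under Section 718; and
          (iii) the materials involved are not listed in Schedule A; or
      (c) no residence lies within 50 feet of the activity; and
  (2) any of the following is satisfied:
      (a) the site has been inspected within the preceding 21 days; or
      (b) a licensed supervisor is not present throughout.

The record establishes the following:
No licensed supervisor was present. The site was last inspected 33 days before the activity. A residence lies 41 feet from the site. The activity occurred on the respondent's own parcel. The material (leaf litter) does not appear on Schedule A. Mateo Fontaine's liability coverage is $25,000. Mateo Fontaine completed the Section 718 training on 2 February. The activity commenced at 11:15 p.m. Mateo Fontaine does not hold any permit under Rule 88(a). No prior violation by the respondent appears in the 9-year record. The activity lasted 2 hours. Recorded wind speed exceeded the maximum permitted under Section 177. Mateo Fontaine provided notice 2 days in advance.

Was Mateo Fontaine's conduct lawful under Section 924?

No — unlawful.

(i) no prior violation — satisfied.
(A) ≥5 days' notice — fails.
(B) weather ok — not satisfied.
(C) start within hours — not satisfied.
(D) not (own property) — not satisfied.
(ii) = F OR F OR F OR F = false.
(a): T AND F → false.
(i) holds permit — fails.
(A) ≤ 4 hrs duration — met.
(B) not (training certified) — not met.
So (ii) is satisfied (T OR F).
(iii) not (Schedule A material) — satisfied.
(b) = F AND T AND T = false.
(c) no residence in 50 ft — not met.
(1): F OR F OR F → false.
(a) site inspected — fails.
(b) not (supervisor present) — holds.
(2) = F OR T = true.
Overall = F AND T = false.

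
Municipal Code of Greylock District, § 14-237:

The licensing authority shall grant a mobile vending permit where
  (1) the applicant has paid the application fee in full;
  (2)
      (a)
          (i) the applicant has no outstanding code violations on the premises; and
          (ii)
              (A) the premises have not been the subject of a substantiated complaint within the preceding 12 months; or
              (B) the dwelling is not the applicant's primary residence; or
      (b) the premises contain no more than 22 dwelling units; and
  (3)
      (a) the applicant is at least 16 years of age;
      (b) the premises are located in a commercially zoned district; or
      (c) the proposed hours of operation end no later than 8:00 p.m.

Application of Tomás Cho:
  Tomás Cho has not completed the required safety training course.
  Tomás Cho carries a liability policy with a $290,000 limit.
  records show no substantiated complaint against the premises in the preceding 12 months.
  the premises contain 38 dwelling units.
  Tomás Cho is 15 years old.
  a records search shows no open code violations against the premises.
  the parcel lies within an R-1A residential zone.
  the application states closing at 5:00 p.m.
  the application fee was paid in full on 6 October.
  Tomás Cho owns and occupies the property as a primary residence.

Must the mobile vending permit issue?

(1) fee paid — holds.
(i) no code violations — holds.
(A) no complaint in 12 mo. — holds.
(B) not (primary residence) — fails.
(ii) = T OR F = true.
So (a) is satisfied (T AND T).
(b) ≤ 22 units — not satisfied.
(2) = T OR F = true.
(a) age ≥ 16 — not satisfied.
(b) commercially zoned — not satisfied.
(c) closes by 8 p.m. — met.
So (3) is satisfied (F OR F OR T).
Overall = T AND T AND T = true.

Yes — granted.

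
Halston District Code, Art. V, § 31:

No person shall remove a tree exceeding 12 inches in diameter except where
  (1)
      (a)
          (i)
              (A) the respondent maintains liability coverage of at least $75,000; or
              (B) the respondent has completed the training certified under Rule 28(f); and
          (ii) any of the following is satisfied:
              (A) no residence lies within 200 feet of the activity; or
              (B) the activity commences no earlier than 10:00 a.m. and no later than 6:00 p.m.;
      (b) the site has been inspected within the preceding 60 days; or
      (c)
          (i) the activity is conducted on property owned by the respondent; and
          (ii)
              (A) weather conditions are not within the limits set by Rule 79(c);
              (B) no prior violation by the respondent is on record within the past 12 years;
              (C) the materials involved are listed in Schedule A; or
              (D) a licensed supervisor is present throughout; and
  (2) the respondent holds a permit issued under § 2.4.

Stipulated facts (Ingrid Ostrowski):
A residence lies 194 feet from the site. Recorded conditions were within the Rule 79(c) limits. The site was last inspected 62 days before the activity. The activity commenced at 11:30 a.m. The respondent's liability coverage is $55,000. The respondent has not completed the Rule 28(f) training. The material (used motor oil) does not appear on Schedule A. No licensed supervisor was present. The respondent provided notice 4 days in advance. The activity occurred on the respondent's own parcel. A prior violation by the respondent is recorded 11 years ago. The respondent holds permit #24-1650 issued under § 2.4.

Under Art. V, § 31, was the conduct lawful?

No — unlawful.

(A) coverage ≥ $75,000 — not met.
(B) training certified — not met.
(i): F OR F → false.
(A) no residence in 200 ft — not satisfied.
(B) start within hours — met.
So (ii) is satisfied (F OR T).
(a) = F AND T = false.
(b) site inspected — fails.
(i) own property — satisfied.
(A) not (weather ok) — fails.
(B) no prior violation — not met.
(C) Schedule A material — fails.
(D) supervisor present — fails.
(ii) = F OR F OR F OR F = false.
So (c) is not satisfied (T AND F).
So (1) is not satisfied (F OR F OR F).
(2) holds permit — met.
So Overall is not satisfied (F AND T).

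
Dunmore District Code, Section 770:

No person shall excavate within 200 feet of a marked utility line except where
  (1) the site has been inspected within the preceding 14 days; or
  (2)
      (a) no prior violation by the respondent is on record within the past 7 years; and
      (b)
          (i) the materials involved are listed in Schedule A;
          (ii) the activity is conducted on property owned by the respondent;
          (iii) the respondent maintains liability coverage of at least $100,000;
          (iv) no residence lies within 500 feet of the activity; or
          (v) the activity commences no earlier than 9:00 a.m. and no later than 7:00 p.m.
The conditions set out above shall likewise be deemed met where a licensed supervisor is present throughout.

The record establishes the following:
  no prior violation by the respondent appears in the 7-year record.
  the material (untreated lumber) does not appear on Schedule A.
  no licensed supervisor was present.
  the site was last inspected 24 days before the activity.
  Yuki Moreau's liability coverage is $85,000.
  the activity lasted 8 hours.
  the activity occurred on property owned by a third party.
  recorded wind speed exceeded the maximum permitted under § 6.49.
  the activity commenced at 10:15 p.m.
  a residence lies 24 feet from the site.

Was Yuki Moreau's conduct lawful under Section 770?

No — unlawful.

(1) site inspected — not met.
(a) no prior violation — satisfied.
(i) Schedule A material — not satisfied.
(ii) own property — not met.
(iii) coverage ≥ $100,000 — not satisfied.
(iv) no residence in 500 ft — not met.
(v) start within hours — fails.
(b): F OR F OR F OR F OR F → false.
(2) = T AND F = false.
Overall: F OR F → false.
Exception (supervisor present) — not satisfied.
Result: main false OR exception false → false.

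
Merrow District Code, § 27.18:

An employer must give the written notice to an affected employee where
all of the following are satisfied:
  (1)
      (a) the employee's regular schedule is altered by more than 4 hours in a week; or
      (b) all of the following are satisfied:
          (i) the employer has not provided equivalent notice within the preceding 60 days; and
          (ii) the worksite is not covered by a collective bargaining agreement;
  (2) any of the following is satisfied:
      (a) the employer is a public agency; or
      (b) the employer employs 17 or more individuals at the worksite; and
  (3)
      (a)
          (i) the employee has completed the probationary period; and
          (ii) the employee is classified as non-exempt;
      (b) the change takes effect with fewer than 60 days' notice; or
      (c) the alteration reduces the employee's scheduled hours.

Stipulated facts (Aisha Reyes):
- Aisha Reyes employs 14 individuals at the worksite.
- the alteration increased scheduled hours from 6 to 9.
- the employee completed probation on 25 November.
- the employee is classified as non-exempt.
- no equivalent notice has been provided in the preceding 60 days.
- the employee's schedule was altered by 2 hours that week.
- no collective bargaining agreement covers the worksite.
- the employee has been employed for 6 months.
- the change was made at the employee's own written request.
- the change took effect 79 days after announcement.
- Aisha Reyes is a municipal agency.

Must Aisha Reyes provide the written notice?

Yes — required.

(a) schedule shift > 4h — not satisfied.
(i) no recent notice — satisfied.
(ii) no CBA — holds.
(b) = T AND T = true.
So (1) is satisfied (F OR T).
(a) public agency — met.
(b) ≥ 17 at site — not met.
(2) = T OR F = true.
(i) past probation — met.
(ii) non-exempt — satisfied.
(a) = T AND T = true.
(b) < 60 days' notice — not satisfied.
(c) hours reduced — not satisfied.
(3) = T OR F OR F = true.
Overall: T AND T AND T → true.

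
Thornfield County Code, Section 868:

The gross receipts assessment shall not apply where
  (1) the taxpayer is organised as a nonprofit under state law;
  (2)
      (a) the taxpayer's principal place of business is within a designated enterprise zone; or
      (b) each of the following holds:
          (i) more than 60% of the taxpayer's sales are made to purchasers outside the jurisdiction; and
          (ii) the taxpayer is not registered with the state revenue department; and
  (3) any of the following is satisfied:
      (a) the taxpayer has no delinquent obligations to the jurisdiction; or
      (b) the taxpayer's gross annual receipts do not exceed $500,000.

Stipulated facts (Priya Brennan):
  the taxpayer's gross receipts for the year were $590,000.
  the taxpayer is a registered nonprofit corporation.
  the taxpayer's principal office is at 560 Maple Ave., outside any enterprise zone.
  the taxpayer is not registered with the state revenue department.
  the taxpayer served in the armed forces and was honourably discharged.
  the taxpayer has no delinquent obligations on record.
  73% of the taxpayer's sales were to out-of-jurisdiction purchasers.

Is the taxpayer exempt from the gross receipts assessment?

(1) nonprofit — satisfied.
(a) in enterprise zone — not met.
(i) >60% out-of-jur. sales — met.
(ii) not (state-registered) — holds.
(b) = T AND T = true.
So (2) is satisfied (F OR T).
(a) no delinquency — holds.
(b) receipts ≤ $500,000 — not met.
So (3) is satisfied (T OR F).
Overall = T AND T AND T = true.

Yes — exempt.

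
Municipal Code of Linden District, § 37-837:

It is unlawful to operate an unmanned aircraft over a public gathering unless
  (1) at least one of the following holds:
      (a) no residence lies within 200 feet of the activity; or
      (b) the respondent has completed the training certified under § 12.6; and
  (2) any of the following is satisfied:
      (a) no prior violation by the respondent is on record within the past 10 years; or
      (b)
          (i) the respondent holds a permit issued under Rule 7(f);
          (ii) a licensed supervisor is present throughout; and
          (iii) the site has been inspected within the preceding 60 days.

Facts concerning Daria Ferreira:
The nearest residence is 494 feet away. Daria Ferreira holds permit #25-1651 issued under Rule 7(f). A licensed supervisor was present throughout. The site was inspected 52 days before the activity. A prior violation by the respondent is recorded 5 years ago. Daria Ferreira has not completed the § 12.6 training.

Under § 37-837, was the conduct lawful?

Yes — lawful.

(a) no residence in 200 ft — satisfied.
(b) training certified — not met.
(1) = T OR F = true.
(a) no prior violation — not met.
(i) holds permit — holds.
(ii) supervisor present — holds.
(iii) site inspected — satisfied.
(b): T AND T AND T → true.
(2) = F OR T = true.
So Overall is satisfied (T AND T).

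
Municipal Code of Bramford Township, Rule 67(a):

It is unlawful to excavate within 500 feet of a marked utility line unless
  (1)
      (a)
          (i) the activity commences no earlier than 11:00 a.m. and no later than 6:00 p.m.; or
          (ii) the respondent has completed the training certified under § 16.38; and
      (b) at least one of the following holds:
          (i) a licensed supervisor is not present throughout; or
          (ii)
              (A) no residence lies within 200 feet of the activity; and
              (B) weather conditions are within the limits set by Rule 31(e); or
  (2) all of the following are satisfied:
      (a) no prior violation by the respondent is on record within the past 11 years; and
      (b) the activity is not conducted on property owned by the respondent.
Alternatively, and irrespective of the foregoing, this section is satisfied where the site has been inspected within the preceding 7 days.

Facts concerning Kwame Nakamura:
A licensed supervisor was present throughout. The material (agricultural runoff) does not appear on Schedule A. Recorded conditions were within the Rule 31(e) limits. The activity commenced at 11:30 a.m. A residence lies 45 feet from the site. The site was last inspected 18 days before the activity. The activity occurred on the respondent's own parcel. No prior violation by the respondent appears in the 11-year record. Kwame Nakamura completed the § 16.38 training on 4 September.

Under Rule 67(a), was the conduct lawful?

No — unlawful.

(i) start within hours — holds.
(ii) training certified — holds.
(a): T OR T → true.
(i) not (supervisor present) — not met.
(A) no residence in 200 ft — fails.
(B) weather ok — met.
So (ii) is not satisfied (F AND T).
(b) = F OR F = false.
So (1) is not satisfied (T AND F).
(a) no prior violation — satisfied.
(b) not (own property) — not met.
(2): T AND F → false.
Overall = F OR F = false.
Exception (site inspected) — not satisfied.
Result: main false OR exception false → false.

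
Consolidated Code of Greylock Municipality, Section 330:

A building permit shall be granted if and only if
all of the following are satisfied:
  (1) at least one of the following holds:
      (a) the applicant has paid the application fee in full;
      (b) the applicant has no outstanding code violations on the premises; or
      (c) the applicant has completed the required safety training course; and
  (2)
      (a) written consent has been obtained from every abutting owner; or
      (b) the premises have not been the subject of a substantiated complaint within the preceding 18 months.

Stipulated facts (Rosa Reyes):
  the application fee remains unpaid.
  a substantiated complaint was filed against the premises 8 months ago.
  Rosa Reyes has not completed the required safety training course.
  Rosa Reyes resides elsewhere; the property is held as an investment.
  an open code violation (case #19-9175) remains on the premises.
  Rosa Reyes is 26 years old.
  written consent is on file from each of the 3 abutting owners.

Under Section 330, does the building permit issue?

No — denied.

(a) fee paid — not satisfied.
(b) no code violations — not satisfied.
(c) safety training — not satisfied.
(1) = F OR F OR F = false.
(a) all abutters consent — holds.
(b) no complaint in 18 mo. — not satisfied.
(2) = T OR F = true.
Overall = F AND T = false.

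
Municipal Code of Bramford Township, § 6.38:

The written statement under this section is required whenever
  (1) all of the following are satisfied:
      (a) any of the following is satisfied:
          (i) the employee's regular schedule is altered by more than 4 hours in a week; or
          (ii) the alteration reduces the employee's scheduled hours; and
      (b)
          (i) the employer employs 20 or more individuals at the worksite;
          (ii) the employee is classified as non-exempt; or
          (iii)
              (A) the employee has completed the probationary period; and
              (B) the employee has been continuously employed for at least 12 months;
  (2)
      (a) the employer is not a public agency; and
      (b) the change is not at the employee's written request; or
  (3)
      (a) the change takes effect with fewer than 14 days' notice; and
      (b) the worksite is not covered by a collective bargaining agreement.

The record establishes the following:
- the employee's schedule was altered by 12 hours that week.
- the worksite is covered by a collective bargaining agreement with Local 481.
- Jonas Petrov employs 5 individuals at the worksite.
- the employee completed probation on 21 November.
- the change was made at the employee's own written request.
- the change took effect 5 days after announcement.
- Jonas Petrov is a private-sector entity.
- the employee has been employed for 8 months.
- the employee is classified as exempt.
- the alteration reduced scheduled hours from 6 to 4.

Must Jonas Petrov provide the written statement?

No — not required.

(i) schedule shift > 4h — satisfied.
(ii) hours reduced — holds.
(a): T OR T → true.
(i) ≥ 20 at site — not satisfied.
(ii) non-exempt — not satisfied.
(A) past probation — holds.
(B) tenure ≥ 12 mo. — not met.
(iii) = T AND F = false.
(b): F OR F OR F → false.
So (1) is not satisfied (T AND F).
(a) not (public agency) — holds.
(b) not employee-requested — fails.
(2): T AND F → false.
(a) < 14 days' notice — holds.
(b) no CBA — not met.
(3): T AND F → false.
So Overall is not satisfied (F OR F OR F).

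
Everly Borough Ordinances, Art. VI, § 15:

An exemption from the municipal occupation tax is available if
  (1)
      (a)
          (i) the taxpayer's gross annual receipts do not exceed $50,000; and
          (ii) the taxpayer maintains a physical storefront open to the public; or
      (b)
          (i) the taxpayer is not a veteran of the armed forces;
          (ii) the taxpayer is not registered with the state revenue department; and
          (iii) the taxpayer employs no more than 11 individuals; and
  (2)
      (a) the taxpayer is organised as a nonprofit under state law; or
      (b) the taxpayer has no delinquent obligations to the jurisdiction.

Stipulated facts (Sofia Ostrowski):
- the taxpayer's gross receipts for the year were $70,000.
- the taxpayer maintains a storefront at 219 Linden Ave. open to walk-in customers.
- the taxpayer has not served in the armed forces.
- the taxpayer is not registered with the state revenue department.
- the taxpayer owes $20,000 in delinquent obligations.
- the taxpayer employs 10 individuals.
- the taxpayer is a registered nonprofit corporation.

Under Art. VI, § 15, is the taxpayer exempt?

(i) receipts ≤ $50,000 — fails.
(ii) has storefront — satisfied.
So (a) is not satisfied (F AND T).
(i) not (veteran) — met.
(ii) not (state-registered) — met.
(iii) ≤ 11 employees — satisfied.
(b): T AND T AND T → true.
(1): F OR T → true.
(a) nonprofit — holds.
(b) no delinquency — fails.
(2) = T OR F = true.
Overall: T AND T → true.

Yes — exempt.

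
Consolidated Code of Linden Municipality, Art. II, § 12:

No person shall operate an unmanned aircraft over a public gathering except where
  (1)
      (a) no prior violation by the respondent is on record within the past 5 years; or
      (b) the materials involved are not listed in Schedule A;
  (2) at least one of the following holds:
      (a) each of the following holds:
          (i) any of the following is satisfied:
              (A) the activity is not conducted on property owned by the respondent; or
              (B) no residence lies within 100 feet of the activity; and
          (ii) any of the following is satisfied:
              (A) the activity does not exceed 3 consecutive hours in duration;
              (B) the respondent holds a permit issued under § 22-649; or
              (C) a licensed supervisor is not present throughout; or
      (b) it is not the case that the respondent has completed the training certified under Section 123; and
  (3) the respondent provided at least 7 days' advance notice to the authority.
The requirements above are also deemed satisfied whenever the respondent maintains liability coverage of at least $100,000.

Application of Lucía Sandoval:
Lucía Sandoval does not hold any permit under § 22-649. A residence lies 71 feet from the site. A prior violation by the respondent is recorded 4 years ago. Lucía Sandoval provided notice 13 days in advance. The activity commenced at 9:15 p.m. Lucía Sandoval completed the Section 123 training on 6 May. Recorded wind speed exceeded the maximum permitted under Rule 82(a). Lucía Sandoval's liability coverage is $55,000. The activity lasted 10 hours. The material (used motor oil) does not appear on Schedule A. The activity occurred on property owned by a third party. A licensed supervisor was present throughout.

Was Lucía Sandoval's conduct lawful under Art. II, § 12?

(a) no prior violation — not satisfied.
(b) not (Schedule A material) — met.
So (1) is satisfied (F OR T).
(A) not (own property) — satisfied.
(B) no residence in 100 ft — fails.
(i): T OR F → true.
(A) ≤ 3 hrs duration — not met.
(B) holds permit — fails.
(C) not (supervisor present) — fails.
(ii) = F OR F OR F = false.
So (a) is not satisfied (T AND F).
(b) not (training certified) — not met.
(2) = F OR F = false.
(3) ≥7 days' notice — met.
Overall = T AND F AND T = false.
Exception (coverage ≥ $100,000) — not satisfied.
Result: main false OR exception false → false.

No — unlawful.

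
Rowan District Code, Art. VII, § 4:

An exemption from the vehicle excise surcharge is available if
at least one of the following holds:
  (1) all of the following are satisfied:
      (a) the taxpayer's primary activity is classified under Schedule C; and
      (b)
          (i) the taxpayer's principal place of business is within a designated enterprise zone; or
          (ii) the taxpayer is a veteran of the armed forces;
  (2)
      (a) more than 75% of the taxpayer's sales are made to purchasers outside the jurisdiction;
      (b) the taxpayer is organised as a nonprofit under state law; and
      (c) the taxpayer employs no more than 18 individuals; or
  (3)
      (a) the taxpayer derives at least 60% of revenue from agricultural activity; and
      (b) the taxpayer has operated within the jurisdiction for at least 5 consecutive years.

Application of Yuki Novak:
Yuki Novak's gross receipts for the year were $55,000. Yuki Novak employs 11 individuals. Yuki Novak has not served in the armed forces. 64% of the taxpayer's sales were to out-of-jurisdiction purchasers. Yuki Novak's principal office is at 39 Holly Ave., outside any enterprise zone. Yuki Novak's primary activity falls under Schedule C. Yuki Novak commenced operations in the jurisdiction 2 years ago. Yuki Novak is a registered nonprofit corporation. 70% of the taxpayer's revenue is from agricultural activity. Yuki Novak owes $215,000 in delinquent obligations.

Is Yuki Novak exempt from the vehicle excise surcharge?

(a) Schedule C activity — holds.
(i) in enterprise zone — fails.
(ii) veteran — not met.
(b) = F OR F = false.
(1) = T AND F = false.
(a) >75% out-of-jur. sales — not met.
(b) nonprofit — satisfied.
(c) ≤ 18 employees — met.
(2): F AND T AND T → false.
(a) ≥60% agricultural — satisfied.
(b) ≥ 5 yrs in jurisdiction — not satisfied.
So (3) is not satisfied (T AND F).
So Overall is not satisfied (F OR F OR F).

No — not exempt.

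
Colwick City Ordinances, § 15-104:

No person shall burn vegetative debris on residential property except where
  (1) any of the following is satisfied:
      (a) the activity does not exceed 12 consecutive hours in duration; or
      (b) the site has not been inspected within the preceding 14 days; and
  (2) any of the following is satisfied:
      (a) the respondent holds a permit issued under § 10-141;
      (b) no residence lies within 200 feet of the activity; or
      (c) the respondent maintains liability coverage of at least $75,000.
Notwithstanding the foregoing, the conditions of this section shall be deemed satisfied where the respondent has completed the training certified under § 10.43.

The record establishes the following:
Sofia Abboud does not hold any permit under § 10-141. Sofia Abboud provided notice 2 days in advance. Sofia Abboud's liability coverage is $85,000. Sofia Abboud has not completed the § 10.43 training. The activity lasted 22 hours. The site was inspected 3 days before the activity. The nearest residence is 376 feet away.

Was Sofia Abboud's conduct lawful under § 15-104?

(a) ≤ 12 hrs duration — not met.
(b) not (site inspected) — fails.
(1): F OR F → false.
(a) holds permit — not met.
(b) no residence in 200 ft — met.
(c) coverage ≥ $75,000 — satisfied.
(2) = F OR T OR T = true.
So Overall is not satisfied (F AND T).
Exception (training certified) — not satisfied.
Result: main false OR exception false → false.

No — unlawful.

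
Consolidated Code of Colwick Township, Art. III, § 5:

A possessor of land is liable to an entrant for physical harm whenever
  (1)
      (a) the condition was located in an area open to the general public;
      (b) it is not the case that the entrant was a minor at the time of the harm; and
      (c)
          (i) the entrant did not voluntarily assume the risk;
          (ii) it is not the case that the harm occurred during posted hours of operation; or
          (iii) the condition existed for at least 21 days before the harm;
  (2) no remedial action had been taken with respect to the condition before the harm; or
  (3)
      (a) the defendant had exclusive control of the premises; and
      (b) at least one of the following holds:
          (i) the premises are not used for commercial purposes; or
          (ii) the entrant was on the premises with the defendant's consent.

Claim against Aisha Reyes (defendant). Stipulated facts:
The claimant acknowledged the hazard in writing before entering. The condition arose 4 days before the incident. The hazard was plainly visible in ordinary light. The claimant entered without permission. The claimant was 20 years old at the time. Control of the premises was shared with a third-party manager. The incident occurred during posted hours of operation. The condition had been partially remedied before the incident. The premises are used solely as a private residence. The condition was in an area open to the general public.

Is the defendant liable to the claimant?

No — not liable.

(a) public area — met.
(b) not (entrant a minor) — satisfied.
(i) no assumed risk — not satisfied.
(ii) not (during posted hours) — not satisfied.
(iii) condition ≥21 days old — not met.
So (c) is not satisfied (F OR F OR F).
So (1) is not satisfied (T AND T AND F).
(2) no remedial action — not satisfied.
(a) exclusive control — fails.
(i) not (commercial use) — holds.
(ii) consent to enter — fails.
(b) = T OR F = true.
So (3) is not satisfied (F AND T).
Overall = F OR F OR F = false.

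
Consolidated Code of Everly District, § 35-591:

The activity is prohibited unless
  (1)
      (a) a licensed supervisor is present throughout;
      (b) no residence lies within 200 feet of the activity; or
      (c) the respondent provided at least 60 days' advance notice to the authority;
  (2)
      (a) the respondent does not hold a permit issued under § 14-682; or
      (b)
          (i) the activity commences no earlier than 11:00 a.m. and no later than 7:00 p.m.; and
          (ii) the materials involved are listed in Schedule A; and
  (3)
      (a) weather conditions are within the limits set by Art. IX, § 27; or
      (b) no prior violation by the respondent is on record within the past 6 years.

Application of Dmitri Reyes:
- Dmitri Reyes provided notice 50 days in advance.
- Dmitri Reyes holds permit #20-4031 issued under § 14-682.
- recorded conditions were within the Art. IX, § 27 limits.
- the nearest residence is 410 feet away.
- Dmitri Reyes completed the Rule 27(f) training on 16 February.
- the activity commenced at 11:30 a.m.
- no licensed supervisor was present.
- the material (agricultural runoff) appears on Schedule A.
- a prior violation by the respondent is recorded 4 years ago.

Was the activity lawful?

(a) supervisor present — not satisfied.
(b) no residence in 200 ft — satisfied.
(c) ≥60 days' notice — not met.
(1): F OR T OR F → true.
(a) not (holds permit) — not met.
(i) start within hours — satisfied.
(ii) Schedule A material — holds.
(b): T AND T → true.
So (2) is satisfied (F OR T).
(a) weather ok — holds.
(b) no prior violation — not met.
So (3) is satisfied (T OR F).
Overall = T AND T AND T = true.

Yes — lawful.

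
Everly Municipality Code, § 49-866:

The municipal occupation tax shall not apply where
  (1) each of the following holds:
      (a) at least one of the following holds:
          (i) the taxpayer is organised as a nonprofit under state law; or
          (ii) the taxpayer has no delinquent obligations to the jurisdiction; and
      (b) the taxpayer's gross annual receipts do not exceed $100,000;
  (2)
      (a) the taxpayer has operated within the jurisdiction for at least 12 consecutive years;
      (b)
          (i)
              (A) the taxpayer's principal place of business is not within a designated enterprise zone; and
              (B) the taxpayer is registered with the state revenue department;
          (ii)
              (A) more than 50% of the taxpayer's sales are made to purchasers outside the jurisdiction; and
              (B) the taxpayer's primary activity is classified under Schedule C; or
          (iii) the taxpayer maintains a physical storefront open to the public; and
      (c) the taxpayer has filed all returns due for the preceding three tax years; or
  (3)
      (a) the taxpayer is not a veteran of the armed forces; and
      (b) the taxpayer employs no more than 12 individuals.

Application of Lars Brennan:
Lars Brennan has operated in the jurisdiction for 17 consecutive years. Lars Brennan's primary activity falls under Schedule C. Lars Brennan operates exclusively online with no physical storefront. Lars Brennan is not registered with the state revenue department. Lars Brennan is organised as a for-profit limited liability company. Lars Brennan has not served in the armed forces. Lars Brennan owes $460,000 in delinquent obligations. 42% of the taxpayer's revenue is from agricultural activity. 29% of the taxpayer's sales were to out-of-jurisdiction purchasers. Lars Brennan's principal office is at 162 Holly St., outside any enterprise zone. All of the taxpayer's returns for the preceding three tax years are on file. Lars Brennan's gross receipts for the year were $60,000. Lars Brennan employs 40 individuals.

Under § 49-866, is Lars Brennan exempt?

No — not exempt.

(i) nonprofit — fails.
(ii) no delinquency — not satisfied.
(a): F OR F → false.
(b) receipts ≤ $100,000 — met.
(1): F AND T → false.
(a) ≥ 12 yrs in jurisdiction — holds.
(A) not (in enterprise zone) — met.
(B) state-registered — not met.
So (i) is not satisfied (T AND F).
(A) >50% out-of-jur. sales — not satisfied.
(B) Schedule C activity — met.
(ii): F AND T → false.
(iii) has storefront — not satisfied.
(b): F OR F OR F → false.
(c) returns current — holds.
(2): T AND F AND T → false.
(a) not (veteran) — holds.
(b) ≤ 12 employees — not met.
So (3) is not satisfied (T AND F).
Overall = F OR F OR F = false.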